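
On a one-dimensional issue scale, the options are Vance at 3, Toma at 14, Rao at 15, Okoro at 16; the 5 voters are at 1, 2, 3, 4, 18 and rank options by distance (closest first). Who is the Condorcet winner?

With single-peaked preferences on a line, the Condorcet winner is the candidate closest to the median voter.
The median voter (position 3) is closest to Vance at 3.
Check: Vance vs Okoro — voters closer to Vance: 4 of 5.

Vance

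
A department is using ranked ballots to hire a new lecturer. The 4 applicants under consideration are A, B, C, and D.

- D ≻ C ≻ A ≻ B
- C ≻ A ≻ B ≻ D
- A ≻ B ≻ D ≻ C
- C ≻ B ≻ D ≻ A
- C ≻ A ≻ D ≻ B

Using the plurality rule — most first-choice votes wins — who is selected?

First-place vote totals:
  A: 1
  B: 0
  C: 3
  D: 1
C has the most first-place votes.

C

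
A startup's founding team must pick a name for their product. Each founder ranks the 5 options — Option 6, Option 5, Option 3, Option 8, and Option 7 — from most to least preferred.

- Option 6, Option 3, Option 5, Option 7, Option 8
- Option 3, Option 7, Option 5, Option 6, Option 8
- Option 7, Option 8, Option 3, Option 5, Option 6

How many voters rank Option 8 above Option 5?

1

Ballots ranking Option 8 above Option 5: 1.
Ballots ranking Option 5 above Option 8: 2.
So 1 of 3 voters prefer Option 8 to Option 5.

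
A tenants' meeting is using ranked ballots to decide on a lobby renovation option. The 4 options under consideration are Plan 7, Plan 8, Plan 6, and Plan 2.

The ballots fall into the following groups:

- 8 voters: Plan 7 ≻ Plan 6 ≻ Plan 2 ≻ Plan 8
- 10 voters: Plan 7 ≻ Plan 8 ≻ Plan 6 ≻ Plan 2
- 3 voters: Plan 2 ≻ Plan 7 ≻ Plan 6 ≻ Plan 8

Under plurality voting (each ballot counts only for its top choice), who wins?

First-place vote totals:
  Plan 7: 18
  Plan 8: 0
  Plan 6: 0
  Plan 2: 3
Plan 7 has the most first-place votes.

Plan 7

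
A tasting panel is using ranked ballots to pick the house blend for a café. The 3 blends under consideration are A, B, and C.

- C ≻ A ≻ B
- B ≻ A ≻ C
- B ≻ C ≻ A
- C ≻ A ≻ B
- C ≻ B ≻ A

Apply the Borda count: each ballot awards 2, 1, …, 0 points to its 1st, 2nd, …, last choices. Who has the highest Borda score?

Borda scores:
  A: 1 + 1 + 0 + 1 + 0 = 3
  B: 0 + 2 + 2 + 0 + 1 = 5
  C: 2 + 0 + 1 + 2 + 2 = 7
C has the highest total.

C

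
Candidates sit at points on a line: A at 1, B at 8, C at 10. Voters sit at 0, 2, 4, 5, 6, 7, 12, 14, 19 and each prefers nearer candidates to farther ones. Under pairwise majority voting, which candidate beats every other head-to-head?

B

With single-peaked preferences on a line, the Condorcet winner is the candidate closest to the median voter.
The median voter (position 6) is closest to B at 8.
Check: B vs C — voters closer to B: 6 of 9.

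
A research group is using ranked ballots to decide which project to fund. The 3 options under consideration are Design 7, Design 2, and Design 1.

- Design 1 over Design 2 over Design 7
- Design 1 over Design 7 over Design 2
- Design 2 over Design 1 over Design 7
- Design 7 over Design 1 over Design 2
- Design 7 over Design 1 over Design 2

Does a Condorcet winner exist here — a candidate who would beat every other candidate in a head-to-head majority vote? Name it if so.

Head-to-head results (5 voters total):
Design 7 vs Design 2: Design 7 wins 3–2.
Design 7 vs Design 1: Design 1 wins 3–2.
Design 2 vs Design 1: Design 1 wins 4–1.
Design 1 beats each rival — Design 7 (3–2), Design 2 (4–1) — so Design 1 is the Condorcet winner.

Design 1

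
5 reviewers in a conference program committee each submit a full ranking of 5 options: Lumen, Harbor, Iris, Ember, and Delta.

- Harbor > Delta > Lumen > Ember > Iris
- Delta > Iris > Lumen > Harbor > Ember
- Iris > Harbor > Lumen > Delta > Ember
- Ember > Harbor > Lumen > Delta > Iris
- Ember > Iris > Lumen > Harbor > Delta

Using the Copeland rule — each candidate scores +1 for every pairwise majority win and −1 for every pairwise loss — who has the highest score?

Pairwise results:
  Lumen vs Harbor: Harbor wins 3–2.
  Lumen vs Iris: Iris wins 3–2.
  Lumen vs Ember: Lumen wins 3–2.
  Lumen vs Delta: Lumen wins 3–2.
  Harbor vs Iris: Iris wins 3–2.
  Harbor vs Ember: Harbor wins 3–2.
  Harbor vs Delta: Harbor wins 4–1.
  Iris vs Ember: Ember wins 3–2.
  Iris vs Delta: Delta wins 3–2.
  Ember vs Delta: Delta wins 3–2.
Copeland scores (wins − losses):
  Lumen: 2 − 2 = 0
  Harbor: 3 − 1 = 2
  Iris: 2 − 2 = 0
  Ember: 1 − 3 = -2
  Delta: 2 − 2 = 0
Harbor has the best Copeland score.

Harbor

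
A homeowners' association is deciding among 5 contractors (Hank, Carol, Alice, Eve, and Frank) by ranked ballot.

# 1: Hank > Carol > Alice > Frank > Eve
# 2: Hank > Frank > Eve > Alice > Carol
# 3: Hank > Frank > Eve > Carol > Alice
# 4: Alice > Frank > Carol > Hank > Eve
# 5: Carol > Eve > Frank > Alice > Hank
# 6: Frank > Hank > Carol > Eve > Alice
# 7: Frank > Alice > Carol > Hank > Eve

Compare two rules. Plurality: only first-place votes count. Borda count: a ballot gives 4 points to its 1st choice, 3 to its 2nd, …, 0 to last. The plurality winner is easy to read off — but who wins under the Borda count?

Plurality first-place counts: Hank 3, Carol 1, Alice 1, Eve 0, Frank 2 → Hank.
Borda totals: Hank 17, Carol 14, Alice 11, Eve 8, Frank 20 → Frank.

Frank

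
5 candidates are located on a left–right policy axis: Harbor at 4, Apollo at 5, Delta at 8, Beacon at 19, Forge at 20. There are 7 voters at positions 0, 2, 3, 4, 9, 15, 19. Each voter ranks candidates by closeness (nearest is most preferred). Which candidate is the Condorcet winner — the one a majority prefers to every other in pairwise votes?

Harbor

With single-peaked preferences on a line, the Condorcet winner is the candidate closest to the median voter.
The median voter (position 4) is closest to Harbor at 4.
Check: Harbor vs Forge — voters closer to Harbor: 5 of 7.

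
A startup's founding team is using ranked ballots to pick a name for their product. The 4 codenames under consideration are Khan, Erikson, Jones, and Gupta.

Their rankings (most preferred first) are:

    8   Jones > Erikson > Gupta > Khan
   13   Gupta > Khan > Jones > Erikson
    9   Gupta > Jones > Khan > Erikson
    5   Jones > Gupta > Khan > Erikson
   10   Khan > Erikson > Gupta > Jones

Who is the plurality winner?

First-place vote totals:
  Khan: 10
  Erikson: 0
  Jones: 13
  Gupta: 22
Gupta has the most first-place votes.

Gupta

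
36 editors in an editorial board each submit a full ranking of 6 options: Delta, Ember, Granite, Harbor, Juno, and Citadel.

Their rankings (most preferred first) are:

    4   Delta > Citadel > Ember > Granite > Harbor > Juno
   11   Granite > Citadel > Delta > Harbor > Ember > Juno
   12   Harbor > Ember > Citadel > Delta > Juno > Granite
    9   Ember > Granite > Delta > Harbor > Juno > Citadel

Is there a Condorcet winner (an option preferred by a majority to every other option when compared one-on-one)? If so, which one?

Head-to-head results (36 voters total):
Delta vs Ember: Ember wins 21–15.
Delta vs Granite: Granite wins 20–16.
Delta vs Harbor: Delta wins 24–12.
Delta vs Juno: Delta wins 36–0.
Delta vs Citadel: Citadel wins 23–13.
Ember vs Granite: Ember wins 25–11.
Ember vs Harbor: Harbor wins 23–13.
Ember vs Juno: Ember wins 36–0.
Ember vs Citadel: Ember wins 21–15.
Granite vs Harbor: Granite wins 24–12.
Granite vs Juno: Granite wins 24–12.
Granite vs Citadel: Granite wins 20–16.
Harbor vs Juno: Harbor wins 36–0.
Harbor vs Citadel: Harbor wins 21–15.
Juno vs Citadel: Citadel wins 27–9.
No candidate beats all others: Delta beats Harbor beats Ember beats Delta, a majority cycle.

There is no Condorcet winner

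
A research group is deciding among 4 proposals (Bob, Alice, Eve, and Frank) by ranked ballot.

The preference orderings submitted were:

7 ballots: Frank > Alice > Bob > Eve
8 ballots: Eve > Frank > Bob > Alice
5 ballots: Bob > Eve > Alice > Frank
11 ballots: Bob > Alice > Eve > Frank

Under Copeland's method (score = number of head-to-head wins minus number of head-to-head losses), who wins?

Bob

Pairwise results:
  Bob vs Alice: Bob wins 24–7.
  Bob vs Eve: Bob wins 23–8.
  Bob vs Frank: Bob wins 16–15.
  Alice vs Eve: Alice wins 18–13.
  Alice vs Frank: Alice wins 16–15.
  Eve vs Frank: Eve wins 24–7.
Copeland scores (wins − losses):
  Bob: 3 − 0 = 3
  Alice: 2 − 1 = 1
  Eve: 1 − 2 = -1
  Frank: 0 − 3 = -3
Bob has the best Copeland score.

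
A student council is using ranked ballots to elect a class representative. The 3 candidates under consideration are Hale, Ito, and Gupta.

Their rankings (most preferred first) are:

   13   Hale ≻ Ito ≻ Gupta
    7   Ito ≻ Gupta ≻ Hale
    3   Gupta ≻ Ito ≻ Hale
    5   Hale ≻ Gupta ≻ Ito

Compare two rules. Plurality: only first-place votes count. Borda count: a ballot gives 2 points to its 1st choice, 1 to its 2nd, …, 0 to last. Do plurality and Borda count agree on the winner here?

Yes

Plurality first-place counts: Hale 18, Ito 7, Gupta 3 → Hale.
Borda totals: Hale 36, Ito 30, Gupta 18 → Hale.
The two rules agree on Hale.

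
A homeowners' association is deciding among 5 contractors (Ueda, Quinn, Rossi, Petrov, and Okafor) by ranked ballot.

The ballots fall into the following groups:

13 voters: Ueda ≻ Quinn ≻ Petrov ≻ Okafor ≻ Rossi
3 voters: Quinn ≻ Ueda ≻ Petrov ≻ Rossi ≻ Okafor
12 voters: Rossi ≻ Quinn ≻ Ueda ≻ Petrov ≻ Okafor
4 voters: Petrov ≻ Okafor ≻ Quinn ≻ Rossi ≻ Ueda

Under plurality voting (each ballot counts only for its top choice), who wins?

Ueda

First-place vote totals:
  Ueda: 13
  Quinn: 3
  Rossi: 12
  Petrov: 4
  Okafor: 0
Ueda has the most first-place votes.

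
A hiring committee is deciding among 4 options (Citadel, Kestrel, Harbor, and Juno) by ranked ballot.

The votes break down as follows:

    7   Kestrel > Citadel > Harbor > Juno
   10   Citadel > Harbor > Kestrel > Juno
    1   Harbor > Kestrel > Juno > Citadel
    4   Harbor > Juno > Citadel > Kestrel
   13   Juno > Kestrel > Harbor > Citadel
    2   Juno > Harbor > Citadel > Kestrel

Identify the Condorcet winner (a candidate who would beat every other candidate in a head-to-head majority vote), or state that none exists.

Head-to-head results (37 voters total):
Citadel vs Kestrel: Kestrel wins 21–16.
Citadel vs Harbor: Harbor wins 20–17.
Citadel vs Juno: Juno wins 20–17.
Kestrel vs Harbor: Kestrel wins 20–17.
Kestrel vs Juno: Juno wins 19–18.
Harbor vs Juno: Harbor wins 22–15.
No candidate beats all others: Kestrel beats Harbor beats Juno beats Kestrel, a majority cycle.

None — there is no Condorcet winner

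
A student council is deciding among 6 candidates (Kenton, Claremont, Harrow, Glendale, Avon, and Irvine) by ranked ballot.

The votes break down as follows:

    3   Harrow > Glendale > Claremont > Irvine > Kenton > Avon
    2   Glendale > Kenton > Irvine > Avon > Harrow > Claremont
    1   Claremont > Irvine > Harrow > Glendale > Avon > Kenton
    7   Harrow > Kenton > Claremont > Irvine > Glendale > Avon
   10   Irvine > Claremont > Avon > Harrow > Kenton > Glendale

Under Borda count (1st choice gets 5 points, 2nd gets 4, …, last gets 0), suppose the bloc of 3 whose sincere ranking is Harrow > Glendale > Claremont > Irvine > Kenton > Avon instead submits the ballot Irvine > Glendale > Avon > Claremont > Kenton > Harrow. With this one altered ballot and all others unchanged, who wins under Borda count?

Irvine

Borda totals with the altered ballot: Kenton 49, Claremont 72, Harrow 60, Glendale 31, Avon 44, Irvine 89.
The winner is unchanged: still Irvine.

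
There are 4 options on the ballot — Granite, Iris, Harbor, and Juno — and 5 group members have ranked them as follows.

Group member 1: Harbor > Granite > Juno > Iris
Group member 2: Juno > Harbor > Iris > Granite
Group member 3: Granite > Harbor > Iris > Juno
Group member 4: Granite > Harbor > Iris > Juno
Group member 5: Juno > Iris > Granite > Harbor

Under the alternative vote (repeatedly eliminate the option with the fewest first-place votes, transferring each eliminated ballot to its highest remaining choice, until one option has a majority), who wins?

Granite

Round 1: Granite 2, Juno 2, Harbor 1, Iris 0. Iris has the fewest and is eliminated.
Round 2: Granite 2, Juno 2, Harbor 1. Harbor has the fewest and is eliminated.
Round 3: Granite 3, Juno 2. Granite has a majority.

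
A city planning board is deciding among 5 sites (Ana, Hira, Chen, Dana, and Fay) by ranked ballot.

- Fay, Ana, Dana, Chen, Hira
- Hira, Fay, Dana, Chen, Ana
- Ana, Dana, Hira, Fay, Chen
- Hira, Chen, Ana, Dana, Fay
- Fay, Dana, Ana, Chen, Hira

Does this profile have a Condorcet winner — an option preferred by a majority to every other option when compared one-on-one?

No

Head-to-head results (5 voters total):
Ana vs Hira: Ana wins 3–2.
Ana vs Chen: Ana wins 3–2.
Ana vs Dana: Ana wins 3–2.
Ana vs Fay: Fay wins 3–2.
Hira vs Chen: Hira wins 3–2.
Hira vs Dana: Dana wins 3–2.
Hira vs Fay: Hira wins 3–2.
Chen vs Dana: Dana wins 4–1.
Chen vs Fay: Fay wins 4–1.
Dana vs Fay: Fay wins 3–2.
No candidate beats all others: Ana beats Hira beats Fay beats Ana, a majority cycle.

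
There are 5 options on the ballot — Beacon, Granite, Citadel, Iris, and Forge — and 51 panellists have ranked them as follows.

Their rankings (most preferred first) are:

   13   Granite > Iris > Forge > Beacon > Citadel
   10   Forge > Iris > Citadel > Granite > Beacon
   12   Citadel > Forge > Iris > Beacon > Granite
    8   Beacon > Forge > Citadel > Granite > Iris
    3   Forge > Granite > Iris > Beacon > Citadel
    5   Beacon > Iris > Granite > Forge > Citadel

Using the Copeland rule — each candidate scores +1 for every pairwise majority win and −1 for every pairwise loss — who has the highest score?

Pairwise results:
  Beacon vs Granite: Granite wins 26–25.
  Beacon vs Citadel: Beacon wins 29–22.
  Beacon vs Iris: Iris wins 38–13.
  Beacon vs Forge: Forge wins 38–13.
  Granite vs Citadel: Citadel wins 30–21.
  Granite vs Iris: Iris wins 27–24.
  Granite vs Forge: Forge wins 33–18.
  Citadel vs Iris: Iris wins 31–20.
  Citadel vs Forge: Forge wins 39–12.
  Iris vs Forge: Forge wins 33–18.
Copeland scores (wins − losses):
  Beacon: 1 − 3 = -2
  Granite: 1 − 3 = -2
  Citadel: 1 − 3 = -2
  Iris: 3 − 1 = 2
  Forge: 4 − 0 = 4
Forge has the best Copeland score.

Forge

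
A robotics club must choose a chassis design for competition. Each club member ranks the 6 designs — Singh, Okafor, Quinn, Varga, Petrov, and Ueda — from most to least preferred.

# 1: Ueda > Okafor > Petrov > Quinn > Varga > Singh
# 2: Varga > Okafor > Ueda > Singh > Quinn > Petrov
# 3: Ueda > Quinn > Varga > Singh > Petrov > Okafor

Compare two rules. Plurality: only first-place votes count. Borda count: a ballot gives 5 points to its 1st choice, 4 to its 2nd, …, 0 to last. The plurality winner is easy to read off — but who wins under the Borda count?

Plurality first-place counts: Singh 0, Okafor 0, Quinn 0, Varga 1, Petrov 0, Ueda 2 → Ueda.
Borda totals: Singh 4, Okafor 8, Quinn 7, Varga 9, Petrov 4, Ueda 13 → Ueda.

Ueda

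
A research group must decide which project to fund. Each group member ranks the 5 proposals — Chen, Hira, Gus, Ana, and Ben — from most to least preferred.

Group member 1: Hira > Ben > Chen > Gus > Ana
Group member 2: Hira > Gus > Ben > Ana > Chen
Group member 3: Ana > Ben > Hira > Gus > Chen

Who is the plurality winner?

Hira

First-place vote totals:
  Chen: 0
  Hira: 2
  Gus: 0
  Ana: 1
  Ben: 0
Hira has the most first-place votes.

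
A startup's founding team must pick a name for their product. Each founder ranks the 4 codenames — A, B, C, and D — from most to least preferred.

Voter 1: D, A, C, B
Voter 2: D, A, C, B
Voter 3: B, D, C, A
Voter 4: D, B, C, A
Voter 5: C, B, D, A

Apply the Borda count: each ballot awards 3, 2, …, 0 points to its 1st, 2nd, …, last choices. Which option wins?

D

Borda scores:
  A: 2 + 2 + 0 + 0 + 0 = 4
  B: 0 + 0 + 3 + 2 + 2 = 7
  C: 1 + 1 + 1 + 1 + 3 = 7
  D: 3 + 3 + 2 + 3 + 1 = 12
D has the highest total.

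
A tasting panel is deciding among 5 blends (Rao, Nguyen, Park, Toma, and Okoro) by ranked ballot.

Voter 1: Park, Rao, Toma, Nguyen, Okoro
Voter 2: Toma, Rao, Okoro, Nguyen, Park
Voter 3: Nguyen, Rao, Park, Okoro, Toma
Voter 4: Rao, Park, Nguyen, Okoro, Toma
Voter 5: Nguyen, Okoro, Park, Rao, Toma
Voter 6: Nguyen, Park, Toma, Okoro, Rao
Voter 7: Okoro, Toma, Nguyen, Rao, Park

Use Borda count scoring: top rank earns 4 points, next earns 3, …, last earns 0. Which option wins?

Borda scores:
  Rao: 3 + 3 + 3 + 4 + 1 + 0 + 1 = 15
  Nguyen: 1 + 1 + 4 + 2 + 4 + 4 + 2 = 18
  Park: 4 + 0 + 2 + 3 + 2 + 3 + 0 = 14
  Toma: 2 + 4 + 0 + 0 + 0 + 2 + 3 = 11
  Okoro: 0 + 2 + 1 + 1 + 3 + 1 + 4 = 12
Nguyen has the highest total.

Nguyen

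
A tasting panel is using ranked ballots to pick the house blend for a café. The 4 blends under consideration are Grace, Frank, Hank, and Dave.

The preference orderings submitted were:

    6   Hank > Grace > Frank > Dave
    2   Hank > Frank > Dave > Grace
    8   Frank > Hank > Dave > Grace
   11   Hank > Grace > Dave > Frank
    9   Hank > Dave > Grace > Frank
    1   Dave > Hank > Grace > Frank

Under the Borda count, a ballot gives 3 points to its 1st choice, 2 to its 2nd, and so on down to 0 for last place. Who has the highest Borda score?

Borda scores:
  Grace: 6·2 + 2·0 + 8·0 + 11·2 + 9·1 + 1 = 44
  Frank: 6·1 + 2·2 + 8·3 + 11·0 + 9·0 + 0 = 34
  Hank: 6·3 + 2·3 + 8·2 + 11·3 + 9·3 + 2 = 102
  Dave: 6·0 + 2·1 + 8·1 + 11·1 + 9·2 + 3 = 42
Hank has the highest total.

Hank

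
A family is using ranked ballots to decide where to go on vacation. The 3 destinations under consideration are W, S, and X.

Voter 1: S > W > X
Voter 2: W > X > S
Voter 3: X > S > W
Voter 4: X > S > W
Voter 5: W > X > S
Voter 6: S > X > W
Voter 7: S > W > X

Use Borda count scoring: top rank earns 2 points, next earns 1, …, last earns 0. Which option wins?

Borda scores:
  W: 1 + 2 + 0 + 0 + 2 + 0 + 1 = 6
  S: 2 + 0 + 1 + 1 + 0 + 2 + 2 = 8
  X: 0 + 1 + 2 + 2 + 1 + 1 + 0 = 7
S has the highest total.

S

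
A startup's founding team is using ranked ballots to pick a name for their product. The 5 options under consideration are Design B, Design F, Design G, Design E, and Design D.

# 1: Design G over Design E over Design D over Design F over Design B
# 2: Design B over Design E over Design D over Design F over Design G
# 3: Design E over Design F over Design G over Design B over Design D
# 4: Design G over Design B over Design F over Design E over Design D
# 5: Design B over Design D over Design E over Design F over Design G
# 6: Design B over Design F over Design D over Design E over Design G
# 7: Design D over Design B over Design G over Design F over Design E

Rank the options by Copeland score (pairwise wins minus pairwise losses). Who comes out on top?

Pairwise results:
  Design B vs Design F: Design B wins 5–2.
  Design B vs Design G: Design B wins 4–3.
  Design B vs Design E: Design B wins 5–2.
  Design B vs Design D: Design B wins 5–2.
  Design F vs Design G: Design F wins 4–3.
  Design F vs Design E: Design E wins 4–3.
  Design F vs Design D: Design D wins 4–3.
  Design G vs Design E: Design E wins 4–3.
  Design G vs Design D: Design D wins 4–3.
  Design E vs Design D: Design E wins 4–3.
Copeland scores (wins − losses):
  Design B: 4 − 0 = 4
  Design F: 1 − 3 = -2
  Design G: 0 − 4 = -4
  Design E: 3 − 1 = 2
  Design D: 2 − 2 = 0
Design B has the best Copeland score.

Design B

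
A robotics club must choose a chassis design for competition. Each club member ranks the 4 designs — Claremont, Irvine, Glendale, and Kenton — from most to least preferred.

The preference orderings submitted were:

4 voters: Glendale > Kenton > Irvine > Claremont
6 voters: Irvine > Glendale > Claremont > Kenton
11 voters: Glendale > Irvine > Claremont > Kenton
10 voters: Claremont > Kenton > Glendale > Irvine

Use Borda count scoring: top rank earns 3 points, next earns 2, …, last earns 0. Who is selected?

Glendale

Borda scores:
  Claremont: 4·0 + 6·1 + 11·1 + 10·3 = 47
  Irvine: 4·1 + 6·3 + 11·2 + 10·0 = 44
  Glendale: 4·3 + 6·2 + 11·3 + 10·1 = 67
  Kenton: 4·2 + 6·0 + 11·0 + 10·2 = 28
Glendale has the highest total.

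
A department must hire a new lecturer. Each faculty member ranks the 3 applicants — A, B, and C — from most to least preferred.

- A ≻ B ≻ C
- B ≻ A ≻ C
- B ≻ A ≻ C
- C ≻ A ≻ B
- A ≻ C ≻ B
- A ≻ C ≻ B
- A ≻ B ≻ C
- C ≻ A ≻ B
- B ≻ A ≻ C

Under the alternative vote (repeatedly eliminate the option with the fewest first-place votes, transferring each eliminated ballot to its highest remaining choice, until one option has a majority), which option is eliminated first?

C

Round 1: A 4, B 3, C 2. C has the fewest and is eliminated.
Round 2: A 6, B 3. A has a majority.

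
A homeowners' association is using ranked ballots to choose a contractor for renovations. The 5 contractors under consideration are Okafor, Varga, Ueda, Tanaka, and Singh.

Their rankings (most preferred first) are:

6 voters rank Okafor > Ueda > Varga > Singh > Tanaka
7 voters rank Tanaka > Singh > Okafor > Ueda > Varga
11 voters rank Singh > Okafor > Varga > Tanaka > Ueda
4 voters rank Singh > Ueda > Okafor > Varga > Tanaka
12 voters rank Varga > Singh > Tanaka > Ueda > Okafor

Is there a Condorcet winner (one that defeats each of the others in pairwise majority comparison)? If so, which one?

Singh

Head-to-head results (40 voters total):
Okafor vs Varga: Okafor wins 28–12.
Okafor vs Ueda: Okafor wins 24–16.
Okafor vs Tanaka: Okafor wins 21–19.
Okafor vs Singh: Singh wins 34–6.
Varga vs Ueda: Varga wins 23–17.
Varga vs Tanaka: Varga wins 33–7.
Varga vs Singh: Singh wins 22–18.
Ueda vs Tanaka: Tanaka wins 30–10.
Ueda vs Singh: Singh wins 34–6.
Tanaka vs Singh: Singh wins 33–7.
Singh beats each rival — Okafor (34–6), Varga (22–18), Ueda (34–6), Tanaka (33–7) — so Singh is the Condorcet winner.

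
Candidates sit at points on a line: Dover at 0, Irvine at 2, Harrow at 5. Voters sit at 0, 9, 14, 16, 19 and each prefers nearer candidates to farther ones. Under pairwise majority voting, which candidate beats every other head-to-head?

Harrow

With single-peaked preferences on a line, the Condorcet winner is the candidate closest to the median voter.
The median voter (position 14) is closest to Harrow at 5.
Check: Harrow vs Dover — voters closer to Harrow: 4 of 5.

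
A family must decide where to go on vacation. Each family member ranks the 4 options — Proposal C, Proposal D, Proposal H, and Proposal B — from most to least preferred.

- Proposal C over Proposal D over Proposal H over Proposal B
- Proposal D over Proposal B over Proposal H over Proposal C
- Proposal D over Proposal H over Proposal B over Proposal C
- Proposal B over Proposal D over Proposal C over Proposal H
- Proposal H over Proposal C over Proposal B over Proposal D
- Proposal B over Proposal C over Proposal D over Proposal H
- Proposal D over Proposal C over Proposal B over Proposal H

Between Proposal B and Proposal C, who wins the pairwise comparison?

Proposal B

Ballots ranking Proposal B above Proposal C: 4.
Ballots ranking Proposal C above Proposal B: 3.
Proposal B wins the head-to-head, 4–3.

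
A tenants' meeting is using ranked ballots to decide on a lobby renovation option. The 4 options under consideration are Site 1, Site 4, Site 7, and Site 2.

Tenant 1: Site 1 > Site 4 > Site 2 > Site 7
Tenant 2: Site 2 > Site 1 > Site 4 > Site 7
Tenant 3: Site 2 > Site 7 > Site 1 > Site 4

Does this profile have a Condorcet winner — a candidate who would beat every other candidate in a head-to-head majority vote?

Head-to-head results (3 voters total):
Site 1 vs Site 4: Site 1 wins 3–0.
Site 1 vs Site 7: Site 1 wins 2–1.
Site 1 vs Site 2: Site 2 wins 2–1.
Site 4 vs Site 7: Site 4 wins 2–1.
Site 4 vs Site 2: Site 2 wins 2–1.
Site 7 vs Site 2: Site 2 wins 3–0.
Site 2 beats each rival — Site 1 (2–1), Site 4 (2–1), Site 7 (3–0) — so Site 2 is the Condorcet winner.

Yes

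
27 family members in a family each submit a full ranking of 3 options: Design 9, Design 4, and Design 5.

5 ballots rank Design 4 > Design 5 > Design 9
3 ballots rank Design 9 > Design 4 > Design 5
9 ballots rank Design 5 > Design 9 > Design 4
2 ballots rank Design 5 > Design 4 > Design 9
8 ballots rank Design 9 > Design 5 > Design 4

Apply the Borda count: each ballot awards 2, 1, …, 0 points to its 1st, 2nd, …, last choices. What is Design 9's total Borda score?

Borda scores:
  Design 9: 5·0 + 3·2 + 9·1 + 2·0 + 8·2 = 31
  Design 4: 5·2 + 3·1 + 9·0 + 2·1 + 8·0 = 15
  Design 5: 5·1 + 3·0 + 9·2 + 2·2 + 8·1 = 35

31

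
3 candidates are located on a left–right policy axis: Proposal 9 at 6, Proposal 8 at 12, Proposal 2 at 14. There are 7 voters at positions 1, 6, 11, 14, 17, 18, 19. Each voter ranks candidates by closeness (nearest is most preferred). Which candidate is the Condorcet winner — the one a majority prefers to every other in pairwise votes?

With single-peaked preferences on a line, the Condorcet winner is the candidate closest to the median voter.
The median voter (position 14) is closest to Proposal 2 at 14.
Check: Proposal 2 vs Proposal 9 — voters closer to Proposal 2: 5 of 7.

Proposal 2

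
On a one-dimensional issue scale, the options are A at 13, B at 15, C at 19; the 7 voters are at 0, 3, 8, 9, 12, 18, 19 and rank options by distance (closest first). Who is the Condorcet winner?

A

With single-peaked preferences on a line, the Condorcet winner is the candidate closest to the median voter.
The median voter (position 9) is closest to A at 13.
Check: A vs B — voters closer to A: 5 of 7.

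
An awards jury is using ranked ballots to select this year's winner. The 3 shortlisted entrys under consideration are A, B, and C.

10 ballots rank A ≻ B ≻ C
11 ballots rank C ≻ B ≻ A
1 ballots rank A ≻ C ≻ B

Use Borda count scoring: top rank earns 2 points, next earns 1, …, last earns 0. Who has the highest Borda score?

C

Borda scores:
  A: 10·2 + 11·0 + 2 = 22
  B: 10·1 + 11·1 + 0 = 21
  C: 10·0 + 11·2 + 1 = 23
C has the highest total.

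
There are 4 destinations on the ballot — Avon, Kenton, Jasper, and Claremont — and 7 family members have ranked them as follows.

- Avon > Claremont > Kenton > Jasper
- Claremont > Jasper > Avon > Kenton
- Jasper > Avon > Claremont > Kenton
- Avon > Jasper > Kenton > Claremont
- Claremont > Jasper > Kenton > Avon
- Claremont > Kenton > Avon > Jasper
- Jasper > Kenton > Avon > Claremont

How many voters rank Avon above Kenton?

Ballots ranking Avon above Kenton: 4.
Ballots ranking Kenton above Avon: 3.
So 4 of 7 voters prefer Avon to Kenton.

4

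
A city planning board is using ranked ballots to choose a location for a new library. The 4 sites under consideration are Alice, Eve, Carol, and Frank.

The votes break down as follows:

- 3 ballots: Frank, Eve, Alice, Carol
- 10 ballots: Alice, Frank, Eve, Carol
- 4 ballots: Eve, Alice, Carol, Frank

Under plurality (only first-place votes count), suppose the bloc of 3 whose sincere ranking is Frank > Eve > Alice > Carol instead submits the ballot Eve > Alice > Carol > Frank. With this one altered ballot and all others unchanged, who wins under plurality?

First-place totals with the altered ballot: Alice 10, Eve 7, Carol 0, Frank 0.
The winner is unchanged: still Alice.

Alice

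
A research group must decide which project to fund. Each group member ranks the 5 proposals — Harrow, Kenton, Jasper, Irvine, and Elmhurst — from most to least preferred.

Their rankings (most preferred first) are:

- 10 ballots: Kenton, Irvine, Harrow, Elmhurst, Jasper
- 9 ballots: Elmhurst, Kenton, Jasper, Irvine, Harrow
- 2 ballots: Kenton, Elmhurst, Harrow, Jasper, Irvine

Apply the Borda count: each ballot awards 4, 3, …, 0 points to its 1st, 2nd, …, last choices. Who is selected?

Borda scores:
  Harrow: 10·2 + 9·0 + 2·2 = 24
  Kenton: 10·4 + 9·3 + 2·4 = 75
  Jasper: 10·0 + 9·2 + 2·1 = 20
  Irvine: 10·3 + 9·1 + 2·0 = 39
  Elmhurst: 10·1 + 9·4 + 2·3 = 52
Kenton has the highest total.

Kenton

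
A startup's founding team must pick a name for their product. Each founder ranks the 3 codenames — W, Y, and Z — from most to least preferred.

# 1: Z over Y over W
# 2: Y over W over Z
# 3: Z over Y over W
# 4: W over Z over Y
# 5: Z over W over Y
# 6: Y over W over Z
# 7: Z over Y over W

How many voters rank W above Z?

Ballots ranking W above Z: 3.
Ballots ranking Z above W: 4.
So 3 of 7 voters prefer W to Z.

3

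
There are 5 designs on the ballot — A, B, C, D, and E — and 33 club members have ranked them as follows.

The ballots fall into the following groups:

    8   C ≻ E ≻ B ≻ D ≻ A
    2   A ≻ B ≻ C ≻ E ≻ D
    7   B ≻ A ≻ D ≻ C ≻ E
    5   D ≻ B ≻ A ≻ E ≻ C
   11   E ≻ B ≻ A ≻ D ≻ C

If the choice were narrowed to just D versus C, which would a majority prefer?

Ballots ranking D above C: 7+5+11 = 23.
Ballots ranking C above D: 8+2 = 10.
D wins the head-to-head, 23–10.

D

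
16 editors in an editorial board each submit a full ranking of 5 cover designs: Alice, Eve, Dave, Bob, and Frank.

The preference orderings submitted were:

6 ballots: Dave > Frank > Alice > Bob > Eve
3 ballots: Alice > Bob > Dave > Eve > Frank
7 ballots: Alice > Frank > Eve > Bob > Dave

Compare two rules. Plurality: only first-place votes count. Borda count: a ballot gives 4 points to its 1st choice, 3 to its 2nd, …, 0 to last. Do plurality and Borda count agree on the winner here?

Plurality first-place counts: Alice 10, Eve 0, Dave 6, Bob 0, Frank 0 → Alice.
Borda totals: Alice 52, Eve 17, Dave 30, Bob 22, Frank 39 → Alice.
The two rules agree on Alice.

Yes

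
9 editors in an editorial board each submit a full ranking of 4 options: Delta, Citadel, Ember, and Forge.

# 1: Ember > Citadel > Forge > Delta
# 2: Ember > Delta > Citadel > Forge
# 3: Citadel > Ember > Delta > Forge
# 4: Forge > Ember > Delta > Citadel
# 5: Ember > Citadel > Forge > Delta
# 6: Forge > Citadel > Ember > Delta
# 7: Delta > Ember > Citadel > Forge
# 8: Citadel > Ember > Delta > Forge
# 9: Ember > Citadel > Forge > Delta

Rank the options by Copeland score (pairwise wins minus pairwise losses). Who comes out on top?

Ember

Pairwise results:
  Delta vs Citadel: Citadel wins 6–3.
  Delta vs Ember: Ember wins 8–1.
  Delta vs Forge: Forge wins 5–4.
  Citadel vs Ember: Ember wins 6–3.
  Citadel vs Forge: Citadel wins 7–2.
  Ember vs Forge: Ember wins 7–2.
Copeland scores (wins − losses):
  Delta: 0 − 3 = -3
  Citadel: 2 − 1 = 1
  Ember: 3 − 0 = 3
  Forge: 1 − 2 = -1
Ember has the best Copeland score.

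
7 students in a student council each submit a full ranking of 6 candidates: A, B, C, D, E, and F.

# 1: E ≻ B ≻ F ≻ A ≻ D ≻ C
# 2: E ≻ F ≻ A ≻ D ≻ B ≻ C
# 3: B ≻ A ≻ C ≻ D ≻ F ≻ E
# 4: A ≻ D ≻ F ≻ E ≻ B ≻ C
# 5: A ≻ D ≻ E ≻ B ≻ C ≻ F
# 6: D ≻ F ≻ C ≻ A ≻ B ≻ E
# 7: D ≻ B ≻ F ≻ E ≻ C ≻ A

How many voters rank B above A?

Ballots ranking B above A: 3.
Ballots ranking A above B: 4.
So 3 of 7 voters prefer B to A.

3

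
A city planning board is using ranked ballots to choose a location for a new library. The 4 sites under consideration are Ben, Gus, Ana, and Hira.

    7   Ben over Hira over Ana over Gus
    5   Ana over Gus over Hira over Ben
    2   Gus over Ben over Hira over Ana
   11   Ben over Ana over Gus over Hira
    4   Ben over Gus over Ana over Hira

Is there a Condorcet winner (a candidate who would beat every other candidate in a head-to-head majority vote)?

Yes

Head-to-head results (29 voters total):
Ben vs Gus: Ben wins 22–7.
Ben vs Ana: Ben wins 24–5.
Ben vs Hira: Ben wins 24–5.
Gus vs Ana: Ana wins 23–6.
Gus vs Hira: Gus wins 22–7.
Ana vs Hira: Ana wins 20–9.
Ben beats each rival — Gus (22–7), Ana (24–5), Hira (24–5) — so Ben is the Condorcet winner.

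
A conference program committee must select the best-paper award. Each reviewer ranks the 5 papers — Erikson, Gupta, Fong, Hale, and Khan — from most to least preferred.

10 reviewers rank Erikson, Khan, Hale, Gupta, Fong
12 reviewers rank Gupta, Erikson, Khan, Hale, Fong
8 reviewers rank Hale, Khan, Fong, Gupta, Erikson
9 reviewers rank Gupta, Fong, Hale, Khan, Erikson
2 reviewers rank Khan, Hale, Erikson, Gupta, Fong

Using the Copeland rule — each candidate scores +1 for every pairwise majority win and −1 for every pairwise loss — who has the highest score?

Gupta

Pairwise results:
  Erikson vs Gupta: Gupta wins 29–12.
  Erikson vs Fong: Erikson wins 24–17.
  Erikson vs Hale: Erikson wins 22–19.
  Erikson vs Khan: Erikson wins 22–19.
  Gupta vs Fong: Gupta wins 33–8.
  Gupta vs Hale: Gupta wins 21–20.
  Gupta vs Khan: Gupta wins 21–20.
  Fong vs Hale: Hale wins 32–9.
  Fong vs Khan: Khan wins 32–9.
  Hale vs Khan: Khan wins 24–17.
Copeland scores (wins − losses):
  Erikson: 3 − 1 = 2
  Gupta: 4 − 0 = 4
  Fong: 0 − 4 = -4
  Hale: 1 − 3 = -2
  Khan: 2 − 2 = 0
Gupta has the best Copeland score.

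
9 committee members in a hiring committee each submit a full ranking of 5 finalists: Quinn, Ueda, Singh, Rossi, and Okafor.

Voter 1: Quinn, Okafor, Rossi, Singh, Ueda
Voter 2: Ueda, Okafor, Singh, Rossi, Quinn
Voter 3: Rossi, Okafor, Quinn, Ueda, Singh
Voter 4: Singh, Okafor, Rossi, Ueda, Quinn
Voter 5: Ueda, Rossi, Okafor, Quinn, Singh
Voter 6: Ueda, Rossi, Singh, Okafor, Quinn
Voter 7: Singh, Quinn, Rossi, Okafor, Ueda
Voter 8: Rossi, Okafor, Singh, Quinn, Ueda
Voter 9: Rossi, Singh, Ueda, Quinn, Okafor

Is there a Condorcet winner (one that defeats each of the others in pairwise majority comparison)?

Head-to-head results (9 voters total):
Quinn vs Ueda: Ueda wins 5–4.
Quinn vs Singh: Singh wins 6–3.
Quinn vs Rossi: Rossi wins 7–2.
Quinn vs Okafor: Okafor wins 6–3.
Ueda vs Singh: Singh wins 5–4.
Ueda vs Rossi: Rossi wins 6–3.
Ueda vs Okafor: Okafor wins 5–4.
Singh vs Rossi: Rossi wins 6–3.
Singh vs Okafor: Okafor wins 5–4.
Rossi vs Okafor: Rossi wins 6–3.
Rossi beats each rival — Quinn (7–2), Ueda (6–3), Singh (6–3), Okafor (6–3) — so Rossi is the Condorcet winner.

Yes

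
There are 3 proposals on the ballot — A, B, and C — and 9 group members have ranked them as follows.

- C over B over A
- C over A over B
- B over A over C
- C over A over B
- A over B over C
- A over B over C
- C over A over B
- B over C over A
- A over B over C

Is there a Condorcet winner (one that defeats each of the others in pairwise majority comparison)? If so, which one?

Head-to-head results (9 voters total):
A vs B: A wins 6–3.
A vs C: C wins 5–4.
B vs C: B wins 5–4.
No candidate beats all others: A beats B beats C beats A, a majority cycle.

No Condorcet winner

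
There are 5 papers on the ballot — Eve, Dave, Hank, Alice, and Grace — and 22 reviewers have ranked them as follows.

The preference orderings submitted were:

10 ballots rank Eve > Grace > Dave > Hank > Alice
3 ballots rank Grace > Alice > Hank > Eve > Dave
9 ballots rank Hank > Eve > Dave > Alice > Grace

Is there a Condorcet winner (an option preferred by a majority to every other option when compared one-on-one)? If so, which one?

Head-to-head results (22 voters total):
Eve vs Dave: Eve wins 22–0.
Eve vs Hank: Hank wins 12–10.
Eve vs Alice: Eve wins 19–3.
Eve vs Grace: Eve wins 19–3.
Dave vs Hank: Hank wins 12–10.
Dave vs Alice: Dave wins 19–3.
Dave vs Grace: Grace wins 13–9.
Hank vs Alice: Hank wins 19–3.
Hank vs Grace: Grace wins 13–9.
Alice vs Grace: Grace wins 13–9.
No candidate beats all others: Eve beats Grace beats Hank beats Eve, a majority cycle.

No Condorcet winner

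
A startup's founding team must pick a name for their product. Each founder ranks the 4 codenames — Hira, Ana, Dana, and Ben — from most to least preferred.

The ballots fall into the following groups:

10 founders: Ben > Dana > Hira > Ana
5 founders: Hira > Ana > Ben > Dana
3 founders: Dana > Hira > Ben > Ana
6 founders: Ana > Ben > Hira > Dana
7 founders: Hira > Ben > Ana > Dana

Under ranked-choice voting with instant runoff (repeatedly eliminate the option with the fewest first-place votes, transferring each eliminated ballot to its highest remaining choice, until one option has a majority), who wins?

Round 1: Hira 12, Ben 10, Ana 6, Dana 3. Dana has the fewest and is eliminated.
Round 2: Hira 15, Ben 10, Ana 6. Ana has the fewest and is eliminated.
Round 3: Ben 16, Hira 15. Ben has a majority.

Ben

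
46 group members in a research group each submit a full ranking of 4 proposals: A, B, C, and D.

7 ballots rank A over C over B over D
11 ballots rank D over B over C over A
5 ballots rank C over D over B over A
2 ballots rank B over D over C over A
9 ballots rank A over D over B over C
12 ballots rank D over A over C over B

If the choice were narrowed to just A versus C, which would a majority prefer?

Ballots ranking A above C: 7+9+12 = 28.
Ballots ranking C above A: 11+5+2 = 18.
A wins the head-to-head, 28–18.

A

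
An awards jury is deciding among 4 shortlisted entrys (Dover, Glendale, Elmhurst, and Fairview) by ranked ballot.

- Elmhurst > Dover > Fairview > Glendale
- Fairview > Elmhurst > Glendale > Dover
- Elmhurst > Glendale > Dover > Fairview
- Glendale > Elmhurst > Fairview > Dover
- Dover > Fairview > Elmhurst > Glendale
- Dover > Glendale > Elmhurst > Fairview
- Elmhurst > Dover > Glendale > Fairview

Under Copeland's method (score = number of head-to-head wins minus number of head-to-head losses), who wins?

Pairwise results:
  Dover vs Glendale: Dover wins 4–3.
  Dover vs Elmhurst: Elmhurst wins 5–2.
  Dover vs Fairview: Dover wins 5–2.
  Glendale vs Elmhurst: Elmhurst wins 5–2.
  Glendale vs Fairview: Glendale wins 4–3.
  Elmhurst vs Fairview: Elmhurst wins 5–2.
Copeland scores (wins − losses):
  Dover: 2 − 1 = 1
  Glendale: 1 − 2 = -1
  Elmhurst: 3 − 0 = 3
  Fairview: 0 − 3 = -3
Elmhurst has the best Copeland score.

Elmhurst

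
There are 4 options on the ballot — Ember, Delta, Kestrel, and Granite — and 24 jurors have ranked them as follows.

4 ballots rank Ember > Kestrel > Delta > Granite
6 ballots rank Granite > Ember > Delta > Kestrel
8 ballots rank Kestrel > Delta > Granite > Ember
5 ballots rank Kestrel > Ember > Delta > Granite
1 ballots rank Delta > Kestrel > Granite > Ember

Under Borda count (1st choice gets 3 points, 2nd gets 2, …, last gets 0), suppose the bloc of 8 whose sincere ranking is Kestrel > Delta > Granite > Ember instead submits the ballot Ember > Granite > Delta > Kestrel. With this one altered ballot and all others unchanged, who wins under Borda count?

Borda totals with the altered ballot: Ember 58, Delta 26, Kestrel 25, Granite 35.
The switch changes the winner from Kestrel to Ember.

Ember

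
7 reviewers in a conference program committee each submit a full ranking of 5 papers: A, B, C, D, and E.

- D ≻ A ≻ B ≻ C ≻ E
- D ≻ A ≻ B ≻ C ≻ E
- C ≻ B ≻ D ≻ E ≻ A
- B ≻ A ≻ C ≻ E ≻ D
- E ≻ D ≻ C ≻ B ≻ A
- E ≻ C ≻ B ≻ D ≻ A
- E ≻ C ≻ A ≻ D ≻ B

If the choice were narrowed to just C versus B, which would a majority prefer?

Ballots ranking C above B: 4.
Ballots ranking B above C: 3.
C wins the head-to-head, 4–3.

C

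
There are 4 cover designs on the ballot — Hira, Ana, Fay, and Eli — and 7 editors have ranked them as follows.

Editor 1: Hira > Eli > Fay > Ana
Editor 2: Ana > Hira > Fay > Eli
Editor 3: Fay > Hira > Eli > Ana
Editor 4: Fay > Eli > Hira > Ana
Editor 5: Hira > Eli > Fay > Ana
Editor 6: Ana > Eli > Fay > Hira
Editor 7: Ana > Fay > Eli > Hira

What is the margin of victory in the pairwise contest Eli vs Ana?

Ballots ranking Eli above Ana: 4.
Ballots ranking Ana above Eli: 3.
Eli wins 4–3, a margin of 1.

1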